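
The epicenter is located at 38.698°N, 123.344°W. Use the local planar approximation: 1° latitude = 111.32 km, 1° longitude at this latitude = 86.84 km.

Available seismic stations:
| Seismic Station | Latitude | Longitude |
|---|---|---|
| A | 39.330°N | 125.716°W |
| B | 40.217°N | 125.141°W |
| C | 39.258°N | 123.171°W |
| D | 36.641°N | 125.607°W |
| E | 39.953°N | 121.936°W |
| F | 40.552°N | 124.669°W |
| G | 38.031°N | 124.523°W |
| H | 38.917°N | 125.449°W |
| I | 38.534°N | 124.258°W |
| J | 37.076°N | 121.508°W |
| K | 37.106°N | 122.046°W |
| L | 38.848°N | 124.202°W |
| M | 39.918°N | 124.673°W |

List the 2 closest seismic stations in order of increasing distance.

C, L

Distances from 38.698°N, 123.344°W:
A: √((0.632·111.32)² + (-2.372·86.84)²) = √(4949.71909 + 42429.60600) = 217.668 km
B: √((1.519·111.32)² + (-1.797·86.84)²) = √(28593.14608 + 24352.06441) = 230.098 km
C: √((0.560·111.32)² + (0.173·86.84)²) = √(3886.17586 + 225.70014) = 64.124 km
D: √((-2.057·111.32)² + (-2.263·86.84)²) = √(52434.24014 + 38619.68592) = 301.751 km
E: √((1.255·111.32)² + (1.408·86.84)²) = √(19517.93408 + 14950.12897) = 185.656 km
F: √((1.854·111.32)² + (-1.325·86.84)²) = √(42595.70935 + 13239.49397) = 236.295 km
G: √((-0.667·111.32)² + (-1.179·86.84)²) = √(5513.12784 + 10482.55717) = 126.474 km
H: √((0.219·111.32)² + (-2.105·86.84)²) = √(594.33954 + 33415.18192) = 184.417 km
I: √((-0.164·111.32)² + (-0.914·86.84)²) = √(333.29906 + 6299.87629) = 81.444 km
J: √((-1.622·111.32)² + (1.836·86.84)²) = √(32602.28917 + 25420.55237) = 240.879 km
K: √((-1.592·111.32)² + (1.298·86.84)²) = √(31407.43880 + 12705.41966) = 210.031 km
L: √((0.150·111.32)² + (-0.858·86.84)²) = √(278.82320 + 5551.54936) = 76.357 km
M: √((1.220·111.32)² + (-1.329·86.84)²) = √(18444.46475 + 13319.55120) = 178.225 km
Sorted: C (64.124 km) < L (76.357 km) < I (81.444 km) < G (126.474 km) < …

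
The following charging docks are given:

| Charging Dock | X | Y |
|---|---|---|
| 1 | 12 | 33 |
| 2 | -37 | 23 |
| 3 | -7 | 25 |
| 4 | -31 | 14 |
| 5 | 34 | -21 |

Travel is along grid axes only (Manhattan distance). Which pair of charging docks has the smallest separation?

2 and 4

Pairwise distances:
1–2: |-49| + |-10| = 49 + 10 = 59
1–3: |-19| + |-8| = 19 + 8 = 27
1–4: |-43| + |-19| = 43 + 19 = 62
1–5: |22| + |-54| = 22 + 54 = 76
2–3: |30| + |2| = 30 + 2 = 32
2–4: |6| + |-9| = 6 + 9 = 15
2–5: |71| + |-44| = 71 + 44 = 115
3–4: |-24| + |-11| = 24 + 11 = 35
3–5: |41| + |-46| = 41 + 46 = 87
4–5: |65| + |-35| = 65 + 35 = 100
Closest pair: 2–4 at 15.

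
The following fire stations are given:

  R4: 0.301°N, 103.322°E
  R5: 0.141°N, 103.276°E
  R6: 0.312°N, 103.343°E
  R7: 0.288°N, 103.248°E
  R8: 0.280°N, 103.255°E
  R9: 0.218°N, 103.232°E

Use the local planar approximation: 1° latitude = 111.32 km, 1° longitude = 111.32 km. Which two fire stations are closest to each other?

Pairwise distances:
R4–R5: 18.533 km
R4–R6: 2.639 km
R4–R7: 8.364 km
R4–R8: 7.816 km
R4–R9: 13.629 km
R5–R6: 20.445 km
R5–R7: 16.658 km
R5–R8: 15.649 km
R5–R9: 9.872 km
R6–R7: 10.908 km
R6–R8: 10.424 km
R6–R9: 16.192 km
R7–R8: 1.183 km
R7–R9: 7.993 km
R8–R9: 7.361 km
Closest pair: R7–R8 at 1.183 km.

R7 and R8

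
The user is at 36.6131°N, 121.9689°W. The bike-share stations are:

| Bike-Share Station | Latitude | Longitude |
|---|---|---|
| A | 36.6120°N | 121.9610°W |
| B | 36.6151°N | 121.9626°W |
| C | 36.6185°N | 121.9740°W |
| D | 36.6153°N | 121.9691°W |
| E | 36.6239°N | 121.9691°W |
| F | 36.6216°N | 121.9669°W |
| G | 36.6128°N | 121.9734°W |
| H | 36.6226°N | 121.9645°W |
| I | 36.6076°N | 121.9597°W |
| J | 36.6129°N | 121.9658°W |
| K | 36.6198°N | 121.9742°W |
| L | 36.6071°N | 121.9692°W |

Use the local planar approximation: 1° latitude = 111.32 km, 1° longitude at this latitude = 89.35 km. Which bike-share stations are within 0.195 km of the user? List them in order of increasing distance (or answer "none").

none

Distances from 36.6131°N, 121.9689°W:
A: 0.7164 km
B: 0.6053 km
C: 0.7543 km
D: 0.2456 km
E: 1.2024 km
F: 0.9629 km
G: 0.4035 km
H: 1.1283 km
I: 1.0250 km
J: 0.2779 km
K: 0.8835 km
L: 0.6685 km
Threshold 0.195 km: none within range.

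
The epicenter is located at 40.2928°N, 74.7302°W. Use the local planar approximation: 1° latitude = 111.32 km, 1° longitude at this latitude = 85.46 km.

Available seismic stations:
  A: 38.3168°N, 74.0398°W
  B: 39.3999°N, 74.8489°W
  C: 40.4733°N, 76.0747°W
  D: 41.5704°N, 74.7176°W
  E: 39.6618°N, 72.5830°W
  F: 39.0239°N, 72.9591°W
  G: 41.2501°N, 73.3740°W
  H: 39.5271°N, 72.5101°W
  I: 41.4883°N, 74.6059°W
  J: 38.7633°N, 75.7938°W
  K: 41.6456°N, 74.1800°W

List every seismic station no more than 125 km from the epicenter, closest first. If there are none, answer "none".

Distances from 40.2928°N, 74.7302°W:
A: √((-1.9760·111.32)² + (0.6904·85.46)²) = √(48386.061804 + 3481.186915) = 227.7438 km
B: √((-0.8929·111.32)² + (-0.1187·85.46)²) = √(9879.888452 + 102.902805) = 99.9139 km
C: √((0.1805·111.32)² + (-1.3445·85.46)²) = √(403.739097 + 13202.232907) = 116.6446 km
D: √((1.2776·111.32)² + (0.0126·85.46)²) = √(20227.220164 + 1.159490) = 142.2265 km
E: √((-0.6310·111.32)² + (2.1472·85.46)²) = √(4934.067810 + 33672.144304) = 196.4846 km
F: √((-1.2689·111.32)² + (1.7711·85.46)²) = √(19952.677826 + 22909.306524) = 207.0314 km
G: √((0.9573·111.32)² + (1.3562·85.46)²) = √(11356.447908 + 13433.007494) = 157.4467 km
H: √((-0.7657·111.32)² + (2.2201·85.46)²) = √(7265.469593 + 35997.376517) = 207.9972 km
I: √((1.1955·111.32)² + (0.1243·85.46)²) = √(17711.100859 + 112.841288) = 133.5063 km
J: √((-1.5295·111.32)² + (-1.0636·85.46)²) = √(28989.809264 + 8261.947563) = 193.0071 km
K: √((1.3528·111.32)² + (0.5502·85.46)²) = √(22678.461275 + 2210.889052) = 157.7636 km
Threshold 125 km: B (99.9139 km), C (116.6446 km) are within range.

B, C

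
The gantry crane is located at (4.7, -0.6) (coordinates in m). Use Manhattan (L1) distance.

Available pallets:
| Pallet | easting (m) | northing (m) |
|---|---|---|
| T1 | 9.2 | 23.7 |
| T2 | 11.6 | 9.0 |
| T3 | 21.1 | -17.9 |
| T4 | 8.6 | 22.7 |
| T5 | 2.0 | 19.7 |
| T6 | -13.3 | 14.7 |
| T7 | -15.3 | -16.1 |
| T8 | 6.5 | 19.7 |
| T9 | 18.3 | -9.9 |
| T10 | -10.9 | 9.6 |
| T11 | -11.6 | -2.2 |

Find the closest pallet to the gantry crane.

T2

Distances from (4.7, -0.6):
T1: 28.8 m
T2: 16.5 m
T3: 33.7 m
T4: 27.2 m
T5: 23.0 m
T6: 33.3 m
T7: 35.5 m
T8: 22.1 m
T9: 22.9 m
T10: 25.8 m
T11: 17.9 m
Minimum: T2 at 16.5 m.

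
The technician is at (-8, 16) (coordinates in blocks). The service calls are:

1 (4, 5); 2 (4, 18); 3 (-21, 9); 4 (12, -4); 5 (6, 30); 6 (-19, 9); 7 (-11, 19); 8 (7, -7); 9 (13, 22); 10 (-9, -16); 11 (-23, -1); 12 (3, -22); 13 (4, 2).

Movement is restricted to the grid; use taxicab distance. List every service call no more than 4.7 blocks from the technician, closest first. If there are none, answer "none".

Distances from (-8, 16):
1: |12| + |-11| = 12 + 11 = 23 blocks
2: |12| + |2| = 12 + 2 = 14 blocks
3: |-13| + |-7| = 13 + 7 = 20 blocks
4: |20| + |-20| = 20 + 20 = 40 blocks
5: |14| + |14| = 14 + 14 = 28 blocks
6: |-11| + |-7| = 11 + 7 = 18 blocks
7: |-3| + |3| = 3 + 3 = 6 blocks
8: |15| + |-23| = 15 + 23 = 38 blocks
9: |21| + |6| = 21 + 6 = 27 blocks
10: |-1| + |-32| = 1 + 32 = 33 blocks
11: |-15| + |-17| = 15 + 17 = 32 blocks
12: |11| + |-38| = 11 + 38 = 49 blocks
13: |12| + |-14| = 12 + 14 = 26 blocks
Threshold 4.7 blocks: none within range.

none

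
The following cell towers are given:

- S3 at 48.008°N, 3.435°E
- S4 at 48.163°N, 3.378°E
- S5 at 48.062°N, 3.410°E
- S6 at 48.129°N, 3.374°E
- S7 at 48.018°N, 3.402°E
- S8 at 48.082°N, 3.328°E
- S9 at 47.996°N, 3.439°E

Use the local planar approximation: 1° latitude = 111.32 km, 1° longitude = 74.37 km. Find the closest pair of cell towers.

Pairwise distances:
S3–S4: 17.768 km
S3–S5: 6.292 km
S3–S6: 14.213 km
S3–S7: 2.695 km
S3–S8: 11.453 km
S3–S9: 1.369 km
S4–S5: 11.492 km
S4–S6: 3.797 km
S4–S7: 16.240 km
S4–S8: 9.754 km
S4–S9: 19.136 km
S5–S6: 7.924 km
S5–S7: 4.934 km
S5–S8: 6.492 km
S5–S9: 7.657 km
S6–S7: 12.531 km
S6–S8: 6.251 km
S6–S9: 15.575 km
S7–S8: 9.003 km
S7–S9: 3.684 km
S8–S9: 12.641 km
Closest pair: S3–S9 at 1.369 km.

S3 and S9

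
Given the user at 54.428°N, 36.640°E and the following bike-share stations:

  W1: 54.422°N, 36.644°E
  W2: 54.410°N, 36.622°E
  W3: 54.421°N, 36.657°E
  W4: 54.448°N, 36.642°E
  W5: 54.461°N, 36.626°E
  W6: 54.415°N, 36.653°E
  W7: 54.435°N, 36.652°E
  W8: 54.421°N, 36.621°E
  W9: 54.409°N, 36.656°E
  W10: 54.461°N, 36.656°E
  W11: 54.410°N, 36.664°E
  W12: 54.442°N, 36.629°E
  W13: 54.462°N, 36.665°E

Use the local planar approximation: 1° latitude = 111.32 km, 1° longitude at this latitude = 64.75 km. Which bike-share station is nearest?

W1

Distances from 54.428°N, 36.640°E:
W1: √((-0.006·111.32)² + (0.004·64.75)²) = √(0.44612 + 0.06708) = 0.716 km
W2: √((-0.018·111.32)² + (-0.018·64.75)²) = √(4.01505 + 1.35839) = 2.318 km
W3: √((-0.007·111.32)² + (0.017·64.75)²) = √(0.60721 + 1.21165) = 1.349 km
W4: √((0.020·111.32)² + (0.002·64.75)²) = √(4.95686 + 0.01677) = 2.230 km
W5: √((0.033·111.32)² + (-0.014·64.75)²) = √(13.49504 + 0.82174) = 3.784 km
W6: √((-0.013·111.32)² + (0.013·64.75)²) = √(2.09427 + 0.70854) = 1.674 km
W7: √((0.007·111.32)² + (0.012·64.75)²) = √(0.60721 + 0.60373) = 1.100 km
W8: √((-0.007·111.32)² + (-0.019·64.75)²) = √(0.60721 + 1.51352) = 1.456 km
W9: √((-0.019·111.32)² + (0.016·64.75)²) = √(4.47356 + 1.07330) = 2.355 km
W10: √((0.033·111.32)² + (0.016·64.75)²) = √(13.49504 + 1.07330) = 3.817 km
W11: √((-0.018·111.32)² + (0.024·64.75)²) = √(4.01505 + 2.41492) = 2.536 km
W12: √((0.014·111.32)² + (-0.011·64.75)²) = √(2.42886 + 0.50730) = 1.714 km
W13: √((0.034·111.32)² + (0.025·64.75)²) = √(14.32532 + 2.62035) = 4.117 km
Minimum: W1 at 0.716 km.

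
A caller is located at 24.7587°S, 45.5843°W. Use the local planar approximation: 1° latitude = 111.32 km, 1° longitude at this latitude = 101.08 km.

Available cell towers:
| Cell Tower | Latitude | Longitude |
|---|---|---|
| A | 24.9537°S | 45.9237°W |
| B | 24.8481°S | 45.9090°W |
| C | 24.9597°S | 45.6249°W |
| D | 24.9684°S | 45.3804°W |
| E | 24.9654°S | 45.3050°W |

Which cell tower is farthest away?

Distances from 24.7587°S, 45.5843°W:
A: 40.5974 km
B: 34.2963 km
C: 22.7485 km
D: 31.1402 km
E: 36.4209 km
Maximum: A at 40.5974 km.

A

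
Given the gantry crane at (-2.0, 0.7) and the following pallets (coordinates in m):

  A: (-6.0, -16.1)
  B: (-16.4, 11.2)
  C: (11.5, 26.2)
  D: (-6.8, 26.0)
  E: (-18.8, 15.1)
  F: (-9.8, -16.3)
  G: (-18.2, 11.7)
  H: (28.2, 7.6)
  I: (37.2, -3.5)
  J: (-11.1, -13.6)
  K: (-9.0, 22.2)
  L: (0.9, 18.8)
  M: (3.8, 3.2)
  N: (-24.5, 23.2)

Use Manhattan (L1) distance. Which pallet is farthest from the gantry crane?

N

Distances from (-2.0, 0.7):
A: |-4.0| + |-16.8| = 4.0 + 16.8 = 20.8 m
B: |-14.4| + |10.5| = 14.4 + 10.5 = 24.9 m
C: |13.5| + |25.5| = 13.5 + 25.5 = 39.0 m
D: |-4.8| + |25.3| = 4.8 + 25.3 = 30.1 m
E: |-16.8| + |14.4| = 16.8 + 14.4 = 31.2 m
F: |-7.8| + |-17.0| = 7.8 + 17.0 = 24.8 m
G: |-16.2| + |11.0| = 16.2 + 11.0 = 27.2 m
H: |30.2| + |6.9| = 30.2 + 6.9 = 37.1 m
I: |39.2| + |-4.2| = 39.2 + 4.2 = 43.4 m
J: |-9.1| + |-14.3| = 9.1 + 14.3 = 23.4 m
K: |-7.0| + |21.5| = 7.0 + 21.5 = 28.5 m
L: |2.9| + |18.1| = 2.9 + 18.1 = 21.0 m
M: |5.8| + |2.5| = 5.8 + 2.5 = 8.3 m
N: |-22.5| + |22.5| = 22.5 + 22.5 = 45.0 m
Maximum: N at 45.0 m.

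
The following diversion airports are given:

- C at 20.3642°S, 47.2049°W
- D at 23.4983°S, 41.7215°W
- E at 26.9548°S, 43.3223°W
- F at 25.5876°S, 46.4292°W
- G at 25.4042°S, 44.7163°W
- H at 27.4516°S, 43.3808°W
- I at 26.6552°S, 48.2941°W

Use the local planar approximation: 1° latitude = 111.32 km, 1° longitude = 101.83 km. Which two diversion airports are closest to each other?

E and H

Pairwise distances:
E–H: 55.6237 km
F–G: 175.6154 km
E–G: 223.4844 km
F–I: 224.0251 km
G–H: 265.4060 km
E–F: 351.0803 km
D–G: 371.5034 km
F–H: 373.3847 km
G–I: 390.0361 km
D–E: 417.8826 km
D–H: 471.4035 km
E–I: 507.3757 km
H–I: 508.1153 km
D–F: 532.8264 km
C–F: 586.8095 km
C–G: 615.6289 km
C–D: 658.4110 km
C–I: 709.0427 km
D–I: 755.9408 km
C–E: 833.4139 km
C–H: 879.8360 km
Closest pair: E–H at 55.6237 km.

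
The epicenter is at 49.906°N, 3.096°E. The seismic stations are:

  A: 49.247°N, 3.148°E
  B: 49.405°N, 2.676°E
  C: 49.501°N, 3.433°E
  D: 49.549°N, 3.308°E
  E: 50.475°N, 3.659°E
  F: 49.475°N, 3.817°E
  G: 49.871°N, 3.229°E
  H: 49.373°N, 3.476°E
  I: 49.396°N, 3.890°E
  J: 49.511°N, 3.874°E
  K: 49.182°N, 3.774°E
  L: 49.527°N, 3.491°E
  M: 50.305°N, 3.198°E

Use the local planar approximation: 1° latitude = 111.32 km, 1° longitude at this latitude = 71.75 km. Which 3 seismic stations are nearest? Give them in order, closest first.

G, D, M

Distances from 49.906°N, 3.096°E:
A: 73.455 km
B: 63.392 km
C: 51.159 km
D: 42.553 km
E: 75.126 km
F: 70.556 km
G: 10.307 km
H: 65.298 km
I: 80.428 km
J: 71.060 km
K: 94.139 km
L: 50.826 km
M: 45.016 km
Sorted: G (10.307 km) < D (42.553 km) < M (45.016 km) < L (50.826 km) < C (51.159 km) < …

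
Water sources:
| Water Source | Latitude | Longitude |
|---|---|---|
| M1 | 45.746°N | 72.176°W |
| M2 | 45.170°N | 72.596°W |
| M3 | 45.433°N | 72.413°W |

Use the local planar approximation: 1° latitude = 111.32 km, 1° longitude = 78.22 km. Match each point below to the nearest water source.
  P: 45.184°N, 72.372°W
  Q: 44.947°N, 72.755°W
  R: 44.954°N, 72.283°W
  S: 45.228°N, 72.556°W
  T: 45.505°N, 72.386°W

P at 45.184°N, 72.372°W:
  M1: 64.413 km
  M2: 17.590 km
  M3: 27.904 km
  → nearest: M2 (17.590 km)
Q at 44.947°N, 72.755°W:
  M1: 99.811 km
  M2: 27.766 km
  M3: 60.354 km
  → nearest: M2 (27.766 km)
R at 44.954°N, 72.283°W:
  M1: 88.562 km
  M2: 34.316 km
  M3: 54.283 km
  → nearest: M2 (34.316 km)
S at 45.228°N, 72.556°W:
  M1: 64.874 km
  M2: 7.175 km
  M3: 25.414 km
  → nearest: M2 (7.175 km)
T at 45.505°N, 72.386°W:
  M1: 31.457 km
  M2: 40.750 km
  M3: 8.289 km
  → nearest: M3 (8.289 km)

P→M2; Q→M2; R→M2; S→M2; T→M3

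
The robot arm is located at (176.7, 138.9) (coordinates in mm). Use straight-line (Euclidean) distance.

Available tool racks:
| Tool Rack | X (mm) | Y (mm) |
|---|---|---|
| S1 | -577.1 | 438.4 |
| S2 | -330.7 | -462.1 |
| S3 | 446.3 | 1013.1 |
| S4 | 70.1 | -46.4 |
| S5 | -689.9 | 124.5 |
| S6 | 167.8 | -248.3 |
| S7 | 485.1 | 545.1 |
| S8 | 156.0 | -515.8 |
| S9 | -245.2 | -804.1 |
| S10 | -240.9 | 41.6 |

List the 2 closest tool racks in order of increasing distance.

S4, S6

Distances from (176.7, 138.9):
S1: 811.1 mm
S2: 786.5 mm
S3: 914.8 mm
S4: 213.8 mm
S5: 866.7 mm
S6: 387.3 mm
S7: 510.0 mm
S8: 655.0 mm
S9: 1033.1 mm
S10: 428.8 mm
Sorted: S4 (213.8 mm) < S6 (387.3 mm) < S10 (428.8 mm) < S7 (510.0 mm) < …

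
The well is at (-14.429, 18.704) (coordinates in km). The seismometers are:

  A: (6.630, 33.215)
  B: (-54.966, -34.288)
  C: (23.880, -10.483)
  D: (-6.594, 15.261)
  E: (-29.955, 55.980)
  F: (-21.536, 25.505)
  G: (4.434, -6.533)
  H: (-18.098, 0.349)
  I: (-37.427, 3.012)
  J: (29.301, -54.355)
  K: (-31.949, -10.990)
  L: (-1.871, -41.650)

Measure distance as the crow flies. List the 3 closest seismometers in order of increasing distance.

D, F, H

Distances from (-14.429, 18.704):
A: √((21.059)² + (14.511)²) = √(443.48148 + 210.56912) = 25.574 km
B: √((-40.537)² + (-52.992)²) = √(1643.24837 + 2808.15206) = 66.719 km
C: √((38.309)² + (-29.187)²) = √(1467.57948 + 851.88097) = 48.161 km
D: √((7.835)² + (-3.443)²) = √(61.38723 + 11.85425) = 8.558 km
E: √((-15.526)² + (37.276)²) = √(241.05668 + 1389.50018) = 40.380 km
F: √((-7.107)² + (6.801)²) = √(50.50945 + 46.25360) = 9.837 km
G: √((18.863)² + (-25.237)²) = √(355.81277 + 636.90617) = 31.507 km
H: √((-3.669)² + (-18.355)²) = √(13.46156 + 336.90602) = 18.718 km
I: √((-22.998)² + (-15.692)²) = √(528.90800 + 246.23886) = 27.841 km
J: √((43.730)² + (-73.059)²) = √(1912.31290 + 5337.61748) = 85.147 km
K: √((-17.520)² + (-29.694)²) = √(306.95040 + 881.73364) = 34.477 km
L: √((12.558)² + (-60.354)²) = √(157.70336 + 3642.60532) = 61.647 km
Sorted: D (8.558 km) < F (9.837 km) < H (18.718 km) < A (25.574 km) < I (27.841 km) < …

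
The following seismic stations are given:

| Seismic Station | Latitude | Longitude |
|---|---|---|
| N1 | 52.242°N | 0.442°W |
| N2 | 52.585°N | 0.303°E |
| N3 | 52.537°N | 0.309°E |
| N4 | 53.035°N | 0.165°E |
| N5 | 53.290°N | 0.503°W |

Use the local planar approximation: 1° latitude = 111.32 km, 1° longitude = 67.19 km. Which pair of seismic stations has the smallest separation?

Pairwise distances:
N2–N3: √((-0.048·111.32)² + (0.006·67.19)²) = √(28.55150 + 0.16252) = 5.359 km
N2–N4: √((0.450·111.32)² + (-0.138·67.19)²) = √(2509.40884 + 85.97406) = 50.945 km
N4–N5: √((0.255·111.32)² + (-0.668·67.19)²) = √(805.79906 + 2014.47651) = 53.106 km
N3–N4: √((0.498·111.32)² + (-0.144·67.19)²) = √(3073.30088 + 93.61259) = 56.275 km
N1–N3: √((0.295·111.32)² + (0.751·67.19)²) = √(1078.42619 + 2546.18031) = 60.205 km
N1–N2: √((0.343·111.32)² + (0.745·67.19)²) = √(1457.92316 + 2505.65820) = 62.957 km
N2–N5: √((0.705·111.32)² + (-0.806·67.19)²) = √(6159.20458 + 2932.77919) = 95.352 km
N1–N4: √((0.793·111.32)² + (0.607·67.19)²) = √(7792.78636 + 1663.36157) = 97.243 km
N3–N5: √((0.753·111.32)² + (-0.812·67.19)²) = √(7026.45627 + 2976.60592) = 100.015 km
N1–N5: √((1.048·111.32)² + (-0.061·67.19)²) = √(13610.33957 + 16.79844) = 116.735 km
Closest pair: N2–N3 at 5.359 km.

N2 and N3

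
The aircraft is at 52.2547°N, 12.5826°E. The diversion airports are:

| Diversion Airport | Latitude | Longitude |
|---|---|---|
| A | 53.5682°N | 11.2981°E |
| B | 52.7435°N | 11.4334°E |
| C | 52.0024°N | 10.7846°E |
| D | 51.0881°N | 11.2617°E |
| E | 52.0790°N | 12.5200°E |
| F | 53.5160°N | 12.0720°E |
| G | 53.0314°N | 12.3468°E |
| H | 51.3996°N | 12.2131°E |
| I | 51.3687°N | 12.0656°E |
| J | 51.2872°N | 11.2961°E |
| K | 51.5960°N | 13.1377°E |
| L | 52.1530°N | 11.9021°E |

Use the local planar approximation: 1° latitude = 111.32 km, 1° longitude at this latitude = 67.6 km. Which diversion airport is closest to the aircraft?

E

Distances from 52.2547°N, 12.5826°E:
A: √((1.3135·111.32)² + (-1.2845·67.6)²) = √(21379.943322 + 7539.830957) = 170.0581 km
B: √((0.4888·111.32)² + (-1.1492·67.6)²) = √(2960.798075 + 6035.102166) = 94.8467 km
C: √((-0.2523·111.32)² + (-1.7980·67.6)²) = √(788.825418 + 14773.138407) = 124.7476 km
D: √((-1.1666·111.32)² + (-1.3209·67.6)²) = √(16865.155100 + 7973.211275) = 157.6019 km
E: √((-0.1757·111.32)² + (-0.0626·67.6)²) = √(382.551508 + 17.907793) = 20.0115 km
F: √((1.2613·111.32)² + (-0.5106·67.6)²) = √(19714.382875 + 1191.392914) = 144.5883 km
G: √((0.7767·111.32)² + (-0.2358·67.6)²) = √(7475.719638 + 254.086150) = 87.9193 km
H: √((-0.8551·111.32)² + (-0.3695·67.6)²) = √(9061.085078 + 623.910475) = 98.4124 km
I: √((-0.8860·111.32)² + (-0.5170·67.6)²) = √(9727.782215 + 1221.446581) = 104.6386 km
J: √((-0.9675·111.32)² + (-1.2865·67.6)²) = √(11599.742344 + 7563.328663) = 138.4307 km
K: √((-0.6587·111.32)² + (0.5551·67.6)²) = √(5376.773256 + 1408.107613) = 82.3704 km
L: √((-0.1017·111.32)² + (-0.6805·67.6)²) = √(128.170566 + 2116.165603) = 47.3744 km
Minimum: E at 20.0115 km.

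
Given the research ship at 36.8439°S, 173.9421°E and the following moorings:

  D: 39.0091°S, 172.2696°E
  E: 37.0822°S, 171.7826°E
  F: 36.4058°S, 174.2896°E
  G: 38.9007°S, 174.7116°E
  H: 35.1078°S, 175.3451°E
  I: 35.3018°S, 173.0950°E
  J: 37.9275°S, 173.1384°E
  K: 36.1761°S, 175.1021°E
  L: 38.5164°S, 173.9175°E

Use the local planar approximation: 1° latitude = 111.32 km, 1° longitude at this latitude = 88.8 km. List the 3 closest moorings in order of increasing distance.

Distances from 36.8439°S, 173.9421°E:
D: 283.1132 km
E: 193.5897 km
F: 57.7119 km
G: 238.9419 km
H: 229.9396 km
I: 187.4242 km
J: 140.1577 km
K: 127.0315 km
L: 186.1955 km
Sorted: F (57.7119 km) < K (127.0315 km) < J (140.1577 km) < L (186.1955 km) < I (187.4242 km) < …

F, K, J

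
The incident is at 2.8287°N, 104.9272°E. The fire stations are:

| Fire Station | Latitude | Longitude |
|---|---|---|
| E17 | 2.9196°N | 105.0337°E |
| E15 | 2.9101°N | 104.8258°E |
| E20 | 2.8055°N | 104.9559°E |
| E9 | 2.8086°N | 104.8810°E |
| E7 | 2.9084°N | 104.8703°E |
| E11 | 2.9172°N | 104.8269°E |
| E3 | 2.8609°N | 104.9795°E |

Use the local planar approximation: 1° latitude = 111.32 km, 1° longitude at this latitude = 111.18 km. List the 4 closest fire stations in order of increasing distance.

Distances from 2.8287°N, 104.9272°E:
E17: √((0.0909·111.32)² + (0.1065·111.18)²) = √(102.393918 + 140.201466) = 15.5755 km
E15: √((0.0814·111.32)² + (-0.1014·111.18)²) = √(82.109840 + 127.095229) = 14.4639 km
E20: √((-0.0232·111.32)² + (0.0287·111.18)²) = √(6.669947 + 10.181626) = 4.1051 km
E9: √((-0.0201·111.32)² + (-0.0462·111.18)²) = √(5.006549 + 26.383797) = 5.6027 km
E7: √((0.0797·111.32)² + (-0.0569·111.18)²) = √(78.716004 + 40.020073) = 10.8966 km
E11: √((0.0885·111.32)² + (-0.1003·111.18)²) = √(97.058357 + 124.352696) = 14.8799 km
E3: √((0.0322·111.32)² + (0.0523·111.18)²) = √(12.848669 + 33.810899) = 6.8308 km
Sorted: E20 (4.1051 km) < E9 (5.6027 km) < E3 (6.8308 km) < E7 (10.8966 km) < E15 (14.4639 km) < E11 (14.8799 km) < …

E20, E9, E3, E7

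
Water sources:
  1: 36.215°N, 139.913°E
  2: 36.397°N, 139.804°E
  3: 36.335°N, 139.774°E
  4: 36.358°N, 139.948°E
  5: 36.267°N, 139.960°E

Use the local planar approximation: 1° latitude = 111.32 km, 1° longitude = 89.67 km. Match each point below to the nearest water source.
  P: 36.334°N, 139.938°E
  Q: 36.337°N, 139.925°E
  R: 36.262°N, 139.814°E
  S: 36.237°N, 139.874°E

P at 36.334°N, 139.938°E:
  1: √((-0.119·111.32)² + (-0.025·89.67)²) = √(175.48513 + 5.02544) = 13.435 km
  2: √((0.063·111.32)² + (-0.134·89.67)²) = √(49.18441 + 144.37897) = 13.913 km
  3: √((0.001·111.32)² + (-0.164·89.67)²) = √(0.01239 + 216.26291) = 14.706 km
  4: √((0.024·111.32)² + (0.010·89.67)²) = √(7.13787 + 0.80407) = 2.818 km
  5: √((-0.067·111.32)² + (0.022·89.67)²) = √(55.62833 + 3.89170) = 7.715 km
  → nearest: 4 (2.818 km)
Q at 36.337°N, 139.925°E:
  1: √((-0.122·111.32)² + (-0.012·89.67)²) = √(184.44465 + 1.15786) = 13.624 km
  2: √((0.060·111.32)² + (-0.121·89.67)²) = √(44.61171 + 117.72402) = 12.741 km
  3: √((-0.002·111.32)² + (-0.151·89.67)²) = √(0.04957 + 183.33620) = 13.542 km
  4: √((0.021·111.32)² + (0.023·89.67)²) = √(5.46493 + 4.25354) = 3.117 km
  5: √((-0.070·111.32)² + (0.035·89.67)²) = √(60.72150 + 9.84987) = 8.401 km
  → nearest: 4 (3.117 km)
R at 36.262°N, 139.814°E:
  1: √((-0.047·111.32)² + (0.099·89.67)²) = √(27.37424 + 78.80699) = 10.304 km
  2: √((0.135·111.32)² + (-0.010·89.67)²) = √(225.84680 + 0.80407) = 15.055 km
  3: √((0.073·111.32)² + (-0.040·89.67)²) = √(66.03773 + 12.86513) = 8.883 km
  4: √((0.096·111.32)² + (0.134·89.67)²) = √(114.20598 + 144.37897) = 16.081 km
  5: √((0.005·111.32)² + (0.146·89.67)²) = √(0.30980 + 171.39575) = 13.104 km
  → nearest: 3 (8.883 km)
S at 36.237°N, 139.874°E:
  1: √((-0.022·111.32)² + (0.039·89.67)²) = √(5.99780 + 12.22992) = 4.269 km
  2: √((0.160·111.32)² + (-0.070·89.67)²) = √(317.23885 + 39.39947) = 18.885 km
  3: √((0.098·111.32)² + (-0.100·89.67)²) = √(119.01414 + 80.40709) = 14.122 km
  4: √((0.121·111.32)² + (0.074·89.67)²) = √(181.43336 + 44.03092) = 15.015 km
  5: √((0.030·111.32)² + (0.086·89.67)²) = √(11.15293 + 59.46908) = 8.404 km
  → nearest: 1 (4.269 km)

P→4; Q→4; R→3; S→1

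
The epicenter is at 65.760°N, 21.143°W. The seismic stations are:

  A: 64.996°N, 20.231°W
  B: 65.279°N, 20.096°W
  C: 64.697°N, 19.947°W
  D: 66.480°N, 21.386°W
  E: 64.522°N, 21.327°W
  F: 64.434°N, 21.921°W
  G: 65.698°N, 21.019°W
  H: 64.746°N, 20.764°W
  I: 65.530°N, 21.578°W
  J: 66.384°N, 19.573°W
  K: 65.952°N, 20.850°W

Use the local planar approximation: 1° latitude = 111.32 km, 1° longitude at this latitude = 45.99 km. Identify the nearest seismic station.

G

Distances from 65.760°N, 21.143°W:
A: √((-0.764·111.32)² + (0.912·45.99)²) = √(7233.24395 + 1759.20518) = 94.829 km
B: √((-0.481·111.32)² + (1.047·45.99)²) = √(2867.05846 + 2318.56984) = 72.011 km
C: √((-1.063·111.32)² + (1.196·45.99)²) = √(14002.73676 + 3025.44442) = 130.492 km
D: √((0.720·111.32)² + (-0.243·45.99)²) = √(6424.08662 + 124.89336) = 80.926 km
E: √((-1.238·111.32)² + (-0.184·45.99)²) = √(18992.74270 + 71.60815) = 138.074 km
F: √((-1.326·111.32)² + (-0.778·45.99)²) = √(21788.80657 + 1280.22414) = 151.885 km
G: √((-0.062·111.32)² + (0.124·45.99)²) = √(47.63540 + 32.52147) = 8.953 km
H: √((-1.014·111.32)² + (0.379·45.99)²) = √(12741.55125 + 303.81222) = 114.216 km
I: √((-0.230·111.32)² + (-0.435·45.99)²) = √(655.54433 + 400.22603) = 32.493 km
J: √((0.624·111.32)² + (1.570·45.99)²) = √(4825.20284 + 5213.46094) = 100.193 km
K: √((0.192·111.32)² + (0.293·45.99)²) = √(456.82394 + 181.57751) = 25.267 km
Minimum: G at 8.953 km.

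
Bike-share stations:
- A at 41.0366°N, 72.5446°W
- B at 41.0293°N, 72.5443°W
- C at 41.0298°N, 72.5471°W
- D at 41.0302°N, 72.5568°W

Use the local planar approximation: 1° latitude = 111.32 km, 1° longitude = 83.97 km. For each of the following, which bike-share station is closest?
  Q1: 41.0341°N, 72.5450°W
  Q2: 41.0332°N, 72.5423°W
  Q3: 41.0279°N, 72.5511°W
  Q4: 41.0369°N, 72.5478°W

Q1 at 41.0341°N, 72.5450°W:
  A: √((0.0025·111.32)² + (0.0004·83.97)²) = √(0.077451 + 0.001128) = 0.2803 km
  B: √((-0.0048·111.32)² + (0.0007·83.97)²) = √(0.285515 + 0.003455) = 0.5376 km
  C: √((-0.0043·111.32)² + (-0.0021·83.97)²) = √(0.229131 + 0.031095) = 0.5101 km
  D: √((-0.0039·111.32)² + (-0.0118·83.97)²) = √(0.188484 + 0.981776) = 1.0818 km
  → nearest: A (0.2803 km)
Q2 at 41.0332°N, 72.5423°W:
  A: √((0.0034·111.32)² + (-0.0023·83.97)²) = √(0.143253 + 0.037300) = 0.4249 km
  B: √((-0.0039·111.32)² + (-0.0020·83.97)²) = √(0.188484 + 0.028204) = 0.4655 km
  C: √((-0.0034·111.32)² + (-0.0048·83.97)²) = √(0.143253 + 0.162454) = 0.5529 km
  D: √((-0.0030·111.32)² + (-0.0145·83.97)²) = √(0.111529 + 1.482465) = 1.2625 km
  → nearest: A (0.4249 km)
Q3 at 41.0279°N, 72.5511°W:
  A: √((0.0087·111.32)² + (0.0065·83.97)²) = √(0.937961 + 0.297903) = 1.1117 km
  B: √((0.0014·111.32)² + (0.0068·83.97)²) = √(0.024289 + 0.326036) = 0.5919 km
  C: √((0.0019·111.32)² + (0.0040·83.97)²) = √(0.044736 + 0.112815) = 0.3969 km
  D: √((0.0023·111.32)² + (-0.0057·83.97)²) = √(0.065554 + 0.229086) = 0.5428 km
  → nearest: C (0.3969 km)
Q4 at 41.0369°N, 72.5478°W:
  A: √((-0.0003·111.32)² + (0.0032·83.97)²) = √(0.001115 + 0.072202) = 0.2708 km
  B: √((-0.0076·111.32)² + (0.0035·83.97)²) = √(0.715770 + 0.086374) = 0.8956 km
  C: √((-0.0071·111.32)² + (0.0007·83.97)²) = √(0.624688 + 0.003455) = 0.7926 km
  D: √((-0.0067·111.32)² + (-0.0090·83.97)²) = √(0.556283 + 0.571128) = 1.0618 km
  → nearest: A (0.2708 km)

Q1→A; Q2→A; Q3→C; Q4→A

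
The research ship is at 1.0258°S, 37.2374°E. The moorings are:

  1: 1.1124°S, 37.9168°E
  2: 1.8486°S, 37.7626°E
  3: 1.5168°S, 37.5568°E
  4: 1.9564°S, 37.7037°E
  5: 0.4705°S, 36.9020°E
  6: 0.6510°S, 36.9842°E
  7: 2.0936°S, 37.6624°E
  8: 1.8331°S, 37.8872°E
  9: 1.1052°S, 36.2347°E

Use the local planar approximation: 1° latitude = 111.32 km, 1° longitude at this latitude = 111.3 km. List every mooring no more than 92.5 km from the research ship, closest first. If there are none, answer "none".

6, 3, 5, 1

Distances from 1.0258°S, 37.2374°E:
1: √((-0.0866·111.32)² + (0.6794·111.3)²) = √(92.935615 + 5717.963961) = 76.2293 km
2: √((-0.8228·111.32)² + (0.5252·111.3)²) = √(8389.478422 + 3416.958967) = 108.6574 km
3: √((-0.4910·111.32)² + (0.3194·111.3)²) = √(2987.510082 + 1263.747043) = 65.2017 km
4: √((-0.9306·111.32)² + (0.4663·111.3)²) = √(10731.798054 + 2693.525923) = 115.8677 km
5: √((0.5553·111.32)² + (-0.3354·111.3)²) = √(3821.217361 + 1393.530393) = 72.2132 km
6: √((0.3748·111.32)² + (-0.2532·111.3)²) = √(1740.786699 + 794.177779) = 50.3484 km
7: √((-1.0678·111.32)² + (0.4250·111.3)²) = √(14129.481605 + 2237.526506) = 127.9336 km
8: √((-0.8073·111.32)² + (0.6498·111.3)²) = √(8076.371737 + 5230.578721) = 115.3558 km
9: √((-0.0794·111.32)² + (-1.0027·111.3)²) = √(78.124527 + 12454.673832) = 111.9500 km
Threshold 92.5 km: 6 (50.3484 km), 3 (65.2017 km), 5 (72.2132 km), 1 (76.2293 km) are within range.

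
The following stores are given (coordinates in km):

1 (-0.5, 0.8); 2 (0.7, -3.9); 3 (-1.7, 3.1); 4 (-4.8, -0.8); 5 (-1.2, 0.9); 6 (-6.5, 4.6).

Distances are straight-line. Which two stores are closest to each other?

Pairwise distances:
1–2: √((1.2)² + (-4.7)²) = √(1.4400 + 22.0900) = 4.85 km
1–3: √((-1.2)² + (2.3)²) = √(1.4400 + 5.2900) = 2.59 km
1–4: √((-4.3)² + (-1.6)²) = √(18.4900 + 2.5600) = 4.59 km
1–5: √((-0.7)² + (0.1)²) = √(0.4900 + 0.0100) = 0.71 km
1–6: √((-6.0)² + (3.8)²) = √(36.0000 + 14.4400) = 7.10 km
2–3: √((-2.4)² + (7.0)²) = √(5.7600 + 49.0000) = 7.40 km
2–4: √((-5.5)² + (3.1)²) = √(30.2500 + 9.6100) = 6.31 km
2–5: √((-1.9)² + (4.8)²) = √(3.6100 + 23.0400) = 5.16 km
2–6: √((-7.2)² + (8.5)²) = √(51.8400 + 72.2500) = 11.14 km
3–4: √((-3.1)² + (-3.9)²) = √(9.6100 + 15.2100) = 4.98 km
3–5: √((0.5)² + (-2.2)²) = √(0.2500 + 4.8400) = 2.26 km
3–6: √((-4.8)² + (1.5)²) = √(23.0400 + 2.2500) = 5.03 km
4–5: √((3.6)² + (1.7)²) = √(12.9600 + 2.8900) = 3.98 km
4–6: √((-1.7)² + (5.4)²) = √(2.8900 + 29.1600) = 5.66 km
5–6: √((-5.3)² + (3.7)²) = √(28.0900 + 13.6900) = 6.46 km
Closest pair: 1–5 at 0.71 km.

1 and 5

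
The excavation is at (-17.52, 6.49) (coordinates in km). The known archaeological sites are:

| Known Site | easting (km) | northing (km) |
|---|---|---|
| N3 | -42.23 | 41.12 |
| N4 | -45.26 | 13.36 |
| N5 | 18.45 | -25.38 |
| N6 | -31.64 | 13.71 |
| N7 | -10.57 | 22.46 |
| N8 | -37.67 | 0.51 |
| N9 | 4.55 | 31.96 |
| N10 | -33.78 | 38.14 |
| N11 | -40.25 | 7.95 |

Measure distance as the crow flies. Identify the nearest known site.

N6

Distances from (-17.52, 6.49):
N3: 42.54 km
N4: 28.58 km
N5: 48.06 km
N6: 15.86 km
N7: 17.42 km
N8: 21.02 km
N9: 33.70 km
N10: 35.58 km
N11: 22.78 km
Minimum: N6 at 15.86 km.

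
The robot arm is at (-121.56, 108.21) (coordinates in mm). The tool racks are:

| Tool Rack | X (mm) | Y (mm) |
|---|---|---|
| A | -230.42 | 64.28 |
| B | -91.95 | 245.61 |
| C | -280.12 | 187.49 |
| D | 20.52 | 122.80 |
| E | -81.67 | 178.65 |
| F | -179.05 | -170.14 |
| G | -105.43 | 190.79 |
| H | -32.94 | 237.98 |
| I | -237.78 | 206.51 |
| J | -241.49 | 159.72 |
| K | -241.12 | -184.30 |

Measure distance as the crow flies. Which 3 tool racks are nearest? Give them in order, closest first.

Distances from (-121.56, 108.21):
A: √((-108.86)² + (-43.93)²) = √(11850.4996 + 1929.8449) = 117.39 mm
B: √((29.61)² + (137.40)²) = √(876.7521 + 18878.7600) = 140.55 mm
C: √((-158.56)² + (79.28)²) = √(25141.2736 + 6285.3184) = 177.28 mm
D: √((142.08)² + (14.59)²) = √(20186.7264 + 212.8681) = 142.83 mm
E: √((39.89)² + (70.44)²) = √(1591.2121 + 4961.7936) = 80.95 mm
F: √((-57.49)² + (-278.35)²) = √(3305.1001 + 77478.7225) = 284.22 mm
G: √((16.13)² + (82.58)²) = √(260.1769 + 6819.4564) = 84.14 mm
H: √((88.62)² + (129.77)²) = √(7853.5044 + 16840.2529) = 157.14 mm
I: √((-116.22)² + (98.30)²) = √(13507.0884 + 9662.8900) = 152.22 mm
J: √((-119.93)² + (51.51)²) = √(14383.2049 + 2653.2801) = 130.52 mm
K: √((-119.56)² + (-292.51)²) = √(14294.5936 + 85562.1001) = 316.00 mm
Sorted: E (80.95 mm) < G (84.14 mm) < A (117.39 mm) < J (130.52 mm) < B (140.55 mm) < …

E, G, A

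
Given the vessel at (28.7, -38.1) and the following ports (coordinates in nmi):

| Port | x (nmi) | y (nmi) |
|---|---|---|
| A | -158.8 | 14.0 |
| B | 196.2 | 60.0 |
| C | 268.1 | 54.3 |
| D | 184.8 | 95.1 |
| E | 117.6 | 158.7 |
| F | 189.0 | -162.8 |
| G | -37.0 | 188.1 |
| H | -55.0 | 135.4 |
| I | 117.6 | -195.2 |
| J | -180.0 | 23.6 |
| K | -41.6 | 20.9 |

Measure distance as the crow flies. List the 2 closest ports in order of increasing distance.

Distances from (28.7, -38.1):
A: 194.6 nmi
B: 194.1 nmi
C: 256.6 nmi
D: 205.2 nmi
E: 215.9 nmi
F: 203.1 nmi
G: 235.5 nmi
H: 192.6 nmi
I: 180.5 nmi
J: 217.6 nmi
K: 91.8 nmi
Sorted: K (91.8 nmi) < I (180.5 nmi) < H (192.6 nmi) < B (194.1 nmi) < …

K, I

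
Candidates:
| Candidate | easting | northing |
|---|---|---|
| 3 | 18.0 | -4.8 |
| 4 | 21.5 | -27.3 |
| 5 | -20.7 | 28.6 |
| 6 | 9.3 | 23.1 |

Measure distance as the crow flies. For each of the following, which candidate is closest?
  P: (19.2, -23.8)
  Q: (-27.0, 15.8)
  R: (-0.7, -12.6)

P→4; Q→5; R→3

P at (19.2, -23.8):
  3: √((-1.2)² + (19.0)²) = √(1.440 + 361.000) = 19.0
  4: √((2.3)² + (-3.5)²) = √(5.290 + 12.250) = 4.2
  5: √((-39.9)² + (52.4)²) = √(1592.010 + 2745.760) = 65.9
  6: √((-9.9)² + (46.9)²) = √(98.010 + 2199.610) = 47.9
  → nearest: 4 (4.2)
Q at (-27.0, 15.8):
  3: √((45.0)² + (-20.6)²) = √(2025.000 + 424.360) = 49.5
  4: √((48.5)² + (-43.1)²) = √(2352.250 + 1857.610) = 64.9
  5: √((6.3)² + (12.8)²) = √(39.690 + 163.840) = 14.3
  6: √((36.3)² + (7.3)²) = √(1317.690 + 53.290) = 37.0
  → nearest: 5 (14.3)
R at (-0.7, -12.6):
  3: √((18.7)² + (7.8)²) = √(349.690 + 60.840) = 20.3
  4: √((22.2)² + (-14.7)²) = √(492.840 + 216.090) = 26.6
  5: √((-20.0)² + (41.2)²) = √(400.000 + 1697.440) = 45.8
  6: √((10.0)² + (35.7)²) = √(100.000 + 1274.490) = 37.1
  → nearest: 3 (20.3)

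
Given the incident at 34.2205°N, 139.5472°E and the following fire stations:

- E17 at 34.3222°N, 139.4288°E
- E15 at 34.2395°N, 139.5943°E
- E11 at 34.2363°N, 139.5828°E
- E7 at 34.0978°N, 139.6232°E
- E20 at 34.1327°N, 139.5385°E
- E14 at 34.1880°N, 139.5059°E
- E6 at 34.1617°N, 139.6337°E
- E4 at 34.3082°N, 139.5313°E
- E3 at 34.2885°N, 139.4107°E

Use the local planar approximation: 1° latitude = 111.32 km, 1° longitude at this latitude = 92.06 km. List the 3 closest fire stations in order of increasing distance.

Distances from 34.2205°N, 139.5472°E:
E17: 15.7155 km
E15: 4.8244 km
E11: 3.7195 km
E7: 15.3466 km
E20: 9.8067 km
E14: 5.2483 km
E6: 10.3081 km
E4: 9.8719 km
E3: 14.6701 km
Sorted: E11 (3.7195 km) < E15 (4.8244 km) < E14 (5.2483 km) < E20 (9.8067 km) < E4 (9.8719 km) < …

E11, E15, E14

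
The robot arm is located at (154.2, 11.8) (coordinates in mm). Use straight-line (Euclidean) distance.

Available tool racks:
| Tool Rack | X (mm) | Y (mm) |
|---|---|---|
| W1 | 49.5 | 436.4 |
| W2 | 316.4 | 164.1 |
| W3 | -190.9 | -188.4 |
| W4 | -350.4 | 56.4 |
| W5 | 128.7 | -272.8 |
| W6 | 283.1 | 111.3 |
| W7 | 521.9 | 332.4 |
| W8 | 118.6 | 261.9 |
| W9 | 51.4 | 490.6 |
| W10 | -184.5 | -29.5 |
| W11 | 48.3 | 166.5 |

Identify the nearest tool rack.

W6

Distances from (154.2, 11.8):
W1: √((-104.7)² + (424.6)²) = √(10962.090 + 180285.160) = 437.3 mm
W2: √((162.2)² + (152.3)²) = √(26308.840 + 23195.290) = 222.5 mm
W3: √((-345.1)² + (-200.2)²) = √(119094.010 + 40080.040) = 399.0 mm
W4: √((-504.6)² + (44.6)²) = √(254621.160 + 1989.160) = 506.6 mm
W5: √((-25.5)² + (-284.6)²) = √(650.250 + 80997.160) = 285.7 mm
W6: √((128.9)² + (99.5)²) = √(16615.210 + 9900.250) = 162.8 mm
W7: √((367.7)² + (320.6)²) = √(135203.290 + 102784.360) = 487.8 mm
W8: √((-35.6)² + (250.1)²) = √(1267.360 + 62550.010) = 252.6 mm
W9: √((-102.8)² + (478.8)²) = √(10567.840 + 229249.440) = 489.7 mm
W10: √((-338.7)² + (-41.3)²) = √(114717.690 + 1705.690) = 341.2 mm
W11: √((-105.9)² + (154.7)²) = √(11214.810 + 23932.090) = 187.5 mm
Minimum: W6 at 162.8 mm.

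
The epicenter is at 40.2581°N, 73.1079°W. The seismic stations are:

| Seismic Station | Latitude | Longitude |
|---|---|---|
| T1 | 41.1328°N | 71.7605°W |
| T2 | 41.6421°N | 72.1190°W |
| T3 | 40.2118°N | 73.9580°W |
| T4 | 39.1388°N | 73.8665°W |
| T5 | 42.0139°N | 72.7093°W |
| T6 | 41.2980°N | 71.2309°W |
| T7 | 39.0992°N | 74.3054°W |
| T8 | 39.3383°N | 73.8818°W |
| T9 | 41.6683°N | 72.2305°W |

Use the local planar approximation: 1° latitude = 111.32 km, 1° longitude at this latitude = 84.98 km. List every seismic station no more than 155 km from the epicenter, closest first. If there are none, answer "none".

Distances from 40.2581°N, 73.1079°W:
T1: 150.3062 km
T2: 175.4958 km
T3: 72.4251 km
T4: 140.2894 km
T5: 198.3691 km
T6: 197.0873 km
T7: 164.3140 km
T8: 121.6935 km
T9: 173.7907 km
Threshold 155 km: T3 (72.4251 km), T8 (121.6935 km), T4 (140.2894 km), T1 (150.3062 km) are within range.

T3, T8, T4, T1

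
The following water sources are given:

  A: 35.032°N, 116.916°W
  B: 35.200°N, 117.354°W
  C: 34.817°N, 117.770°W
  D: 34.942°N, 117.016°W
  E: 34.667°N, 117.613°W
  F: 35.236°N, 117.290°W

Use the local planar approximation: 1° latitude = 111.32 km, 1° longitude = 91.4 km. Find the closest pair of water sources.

Pairwise distances:
A–B: √((0.168·111.32)² + (-0.438·91.4)²) = √(349.75583 + 1602.65710) = 44.186 km
A–C: √((-0.215·111.32)² + (-0.854·91.4)²) = √(572.82678 + 6092.67669) = 81.643 km
A–D: √((-0.090·111.32)² + (-0.100·91.4)²) = √(100.37635 + 83.53960) = 13.562 km
A–E: √((-0.365·111.32)² + (-0.697·91.4)²) = √(1650.94317 + 4058.42895) = 75.560 km
A–F: √((0.204·111.32)² + (-0.374·91.4)²) = √(515.71140 + 1168.51851) = 41.039 km
B–C: √((-0.383·111.32)² + (-0.416·91.4)²) = √(1817.79098 + 1445.70290) = 57.127 km
B–D: √((-0.258·111.32)² + (0.338·91.4)²) = √(824.87057 + 954.38981) = 42.181 km
B–E: √((-0.533·111.32)² + (-0.259·91.4)²) = √(3520.47134 + 560.39199) = 63.882 km
B–F: √((0.036·111.32)² + (0.064·91.4)²) = √(16.06022 + 34.21782) = 7.091 km
C–D: √((0.125·111.32)² + (0.754·91.4)²) = √(193.62722 + 4749.35992) = 70.306 km
C–E: √((-0.150·111.32)² + (0.157·91.4)²) = √(278.82320 + 205.91676) = 22.017 km
C–F: √((0.419·111.32)² + (0.480·91.4)²) = √(2175.57691 + 1924.75238) = 64.034 km
D–E: √((-0.275·111.32)² + (-0.597·91.4)²) = √(937.15577 + 2977.42653) = 62.567 km
D–F: √((0.294·111.32)² + (-0.274·91.4)²) = √(1071.12722 + 627.18190) = 41.211 km
E–F: √((0.569·111.32)² + (0.323·91.4)²) = √(4012.09242 + 871.56029) = 69.883 km
Closest pair: B–F at 7.091 km.

B and F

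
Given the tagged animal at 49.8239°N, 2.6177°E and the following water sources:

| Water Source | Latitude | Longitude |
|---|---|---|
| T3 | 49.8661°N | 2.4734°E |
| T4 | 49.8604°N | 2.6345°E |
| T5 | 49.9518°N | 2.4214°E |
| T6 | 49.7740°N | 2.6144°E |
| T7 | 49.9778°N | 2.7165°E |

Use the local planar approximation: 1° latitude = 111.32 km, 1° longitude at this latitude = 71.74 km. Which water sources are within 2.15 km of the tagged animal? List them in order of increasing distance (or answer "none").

none

Distances from 49.8239°N, 2.6177°E:
T3: 11.3681 km
T4: 4.2382 km
T5: 20.0258 km
T6: 5.5599 km
T7: 18.5405 km
Threshold 2.15 km: none within range.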